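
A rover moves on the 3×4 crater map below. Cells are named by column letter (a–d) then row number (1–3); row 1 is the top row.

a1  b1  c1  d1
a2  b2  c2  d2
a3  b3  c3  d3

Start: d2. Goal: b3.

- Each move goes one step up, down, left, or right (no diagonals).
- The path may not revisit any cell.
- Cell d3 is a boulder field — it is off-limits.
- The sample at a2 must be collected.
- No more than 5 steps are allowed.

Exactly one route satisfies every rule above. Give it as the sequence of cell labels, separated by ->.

d2 -> c2 -> b2 -> a2 -> a3 -> b3

The budget equals the shortest possible length, so every move has to be on a shortest route through the required cells.
Route from d2: left 3 to a2, down 1 to a3, right 1 to b3 — 5 moves in all.
Check: all required cells visited; 5 ≤ 5 moves.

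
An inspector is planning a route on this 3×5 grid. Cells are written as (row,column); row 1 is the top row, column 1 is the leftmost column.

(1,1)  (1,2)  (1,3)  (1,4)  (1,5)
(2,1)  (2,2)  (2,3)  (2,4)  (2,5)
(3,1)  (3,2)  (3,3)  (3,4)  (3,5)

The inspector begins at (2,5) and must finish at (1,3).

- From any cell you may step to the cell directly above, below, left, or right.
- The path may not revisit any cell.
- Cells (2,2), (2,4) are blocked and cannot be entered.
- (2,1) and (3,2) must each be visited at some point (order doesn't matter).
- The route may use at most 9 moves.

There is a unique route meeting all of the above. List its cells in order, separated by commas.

The 9-move cap with required stops at (2,1), (3,2) leaves no slack for detours.
Route from (2,5): down to (3,5), 4× left (reaching (3,1)), 2× up (reaching (1,1)), 2× right (reaching (1,3)) — 9 moves in all.
Check: all required cells visited; 9 ≤ 9 moves.

(2,5), (3,5), (3,4), (3,3), (3,2), (3,1), (2,1), (1,1), (1,2), (1,3)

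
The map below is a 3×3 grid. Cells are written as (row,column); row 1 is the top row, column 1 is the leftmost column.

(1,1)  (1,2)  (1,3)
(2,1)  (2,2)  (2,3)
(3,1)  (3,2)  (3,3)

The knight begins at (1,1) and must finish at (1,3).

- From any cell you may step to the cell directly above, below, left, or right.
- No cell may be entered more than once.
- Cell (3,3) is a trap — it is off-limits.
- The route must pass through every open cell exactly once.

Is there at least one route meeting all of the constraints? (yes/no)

Colour the cells like a checkerboard: each orthogonal step flips colour, so a Hamiltonian route alternates colours. Here there are 4 cells of one colour and 4 of the other, with start on the same colour as the goal — the counts and endpoints can't be arranged into an alternating sequence of length 8, so no Hamiltonian route exists.

no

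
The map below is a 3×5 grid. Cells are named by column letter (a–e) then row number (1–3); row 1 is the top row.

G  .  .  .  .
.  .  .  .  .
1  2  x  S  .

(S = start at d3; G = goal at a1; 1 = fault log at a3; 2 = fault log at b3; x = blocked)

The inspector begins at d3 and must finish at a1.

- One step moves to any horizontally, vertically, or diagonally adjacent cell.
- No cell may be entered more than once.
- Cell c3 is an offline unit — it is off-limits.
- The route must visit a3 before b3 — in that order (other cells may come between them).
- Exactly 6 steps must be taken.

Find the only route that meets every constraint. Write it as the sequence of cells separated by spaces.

The waypoints must appear in the order a3, b3, with no cell reused.
Route from d3: up-left 1 to c2, left 1 to b2, down-left 1 to a3, right 1 to b3, up-left 1 to a2, up 1 to a1 — 6 moves in all.
Check: order respected (1 at step 3, 2 at step 4); 6 moves as required.

d3 c2 b2 a3 b3 a2 a1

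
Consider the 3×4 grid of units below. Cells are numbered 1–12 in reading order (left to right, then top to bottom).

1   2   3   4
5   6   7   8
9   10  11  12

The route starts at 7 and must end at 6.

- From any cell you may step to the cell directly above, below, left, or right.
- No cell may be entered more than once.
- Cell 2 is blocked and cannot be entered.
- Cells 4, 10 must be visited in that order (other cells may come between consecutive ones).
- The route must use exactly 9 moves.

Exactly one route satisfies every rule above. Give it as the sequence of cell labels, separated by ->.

The waypoints must appear in the order 4, 10, with no cell reused.
Route from 7: up 1 to 3, right 1 to 4, down 2 to 12, left 3 to 9, up 1 to 5, right 1 to 6 — 9 moves in all.
Check: order respected (4 at step 2, 10 at step 6); 9 moves as required.

7 -> 3 -> 4 -> 8 -> 12 -> 11 -> 10 -> 9 -> 5 -> 6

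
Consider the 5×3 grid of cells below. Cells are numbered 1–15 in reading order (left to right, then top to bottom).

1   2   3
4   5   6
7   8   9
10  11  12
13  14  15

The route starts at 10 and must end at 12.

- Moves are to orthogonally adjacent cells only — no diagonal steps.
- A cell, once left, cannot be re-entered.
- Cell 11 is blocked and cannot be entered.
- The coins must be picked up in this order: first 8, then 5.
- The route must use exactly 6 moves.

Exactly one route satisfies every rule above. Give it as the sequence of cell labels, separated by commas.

The waypoints must appear in the order 8, 5, with no cell reused.
Route from 10: up 1 to 7, right 1 to 8, up 1 to 5, right 1 to 6, down 2 to 12 — 6 moves in all.
Check: order respected (8 at step 2, 5 at step 3); 6 moves as required.

10, 7, 8, 5, 6, 9, 12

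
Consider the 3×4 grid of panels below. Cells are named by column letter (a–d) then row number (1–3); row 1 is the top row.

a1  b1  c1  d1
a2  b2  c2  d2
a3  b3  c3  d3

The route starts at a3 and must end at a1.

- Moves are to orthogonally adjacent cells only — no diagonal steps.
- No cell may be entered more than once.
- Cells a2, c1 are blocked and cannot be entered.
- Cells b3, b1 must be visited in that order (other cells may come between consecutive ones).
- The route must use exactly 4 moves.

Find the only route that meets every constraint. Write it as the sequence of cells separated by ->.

a3 -> b3 -> b2 -> b1 -> a1

The waypoints must appear in the order b3, b1, with no cell reused.
Route from a3: right to b3, 2× up (reaching b1), left to a1 — 4 moves in all.
Check: order respected (b3 at step 1, b1 at step 3); 4 moves as required.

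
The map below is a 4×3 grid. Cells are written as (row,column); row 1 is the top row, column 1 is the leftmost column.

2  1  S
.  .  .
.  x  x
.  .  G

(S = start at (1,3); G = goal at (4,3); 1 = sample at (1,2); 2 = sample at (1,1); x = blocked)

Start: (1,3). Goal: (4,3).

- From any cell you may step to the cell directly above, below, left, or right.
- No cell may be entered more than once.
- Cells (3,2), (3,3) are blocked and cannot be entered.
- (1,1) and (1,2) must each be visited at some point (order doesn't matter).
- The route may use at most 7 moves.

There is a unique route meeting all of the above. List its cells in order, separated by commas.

The budget equals the shortest possible length, so every move has to be on a shortest route through the required cells.
Route from (1,3): left 2 to (1,1), down 3 to (4,1), right 2 to (4,3) — 7 moves in all.
Check: all required cells visited; 7 ≤ 7 moves.

(1,3), (1,2), (1,1), (2,1), (3,1), (4,1), (4,2), (4,3)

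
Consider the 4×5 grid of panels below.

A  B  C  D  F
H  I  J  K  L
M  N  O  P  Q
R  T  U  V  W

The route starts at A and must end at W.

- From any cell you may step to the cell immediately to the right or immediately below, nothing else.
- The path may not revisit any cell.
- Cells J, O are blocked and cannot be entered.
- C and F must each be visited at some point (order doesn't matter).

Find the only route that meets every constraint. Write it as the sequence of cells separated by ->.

Moves only go right or down, so the column and row indices never decrease.
Route from A: 4× right (reaching F), 3× down (reaching W) — 7 moves in all.
Check: all required cells visited.

A -> B -> C -> D -> F -> L -> Q -> W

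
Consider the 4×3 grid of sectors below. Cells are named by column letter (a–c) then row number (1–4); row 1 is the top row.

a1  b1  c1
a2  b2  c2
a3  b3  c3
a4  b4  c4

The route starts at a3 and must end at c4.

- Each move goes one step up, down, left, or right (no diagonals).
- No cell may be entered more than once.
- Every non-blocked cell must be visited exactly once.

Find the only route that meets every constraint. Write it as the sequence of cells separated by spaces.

a3 a4 b4 b3 b2 a2 a1 b1 c1 c2 c3 c4

Need to visit all 12 open cells exactly once, starting at a3 and ending at c4.
Route from a3: down to a4, right to b4, 2× up (reaching b2), left to a2, up to a1, 2× right (reaching c1), 3× down (reaching c4) — 11 moves in all.
Check: all 12 open cells covered.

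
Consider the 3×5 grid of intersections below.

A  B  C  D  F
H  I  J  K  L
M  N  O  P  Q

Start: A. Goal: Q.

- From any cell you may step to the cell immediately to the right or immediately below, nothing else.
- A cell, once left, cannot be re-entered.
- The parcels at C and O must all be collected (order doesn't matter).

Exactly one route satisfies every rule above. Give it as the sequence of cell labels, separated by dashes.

Moves only go right or down, so the column and row indices never decrease.
Route from A: 2× right (reaching C), 2× down (reaching O), 2× right (reaching Q) — 6 moves in all.
Check: all required cells visited.

A - B - C - J - O - P - Q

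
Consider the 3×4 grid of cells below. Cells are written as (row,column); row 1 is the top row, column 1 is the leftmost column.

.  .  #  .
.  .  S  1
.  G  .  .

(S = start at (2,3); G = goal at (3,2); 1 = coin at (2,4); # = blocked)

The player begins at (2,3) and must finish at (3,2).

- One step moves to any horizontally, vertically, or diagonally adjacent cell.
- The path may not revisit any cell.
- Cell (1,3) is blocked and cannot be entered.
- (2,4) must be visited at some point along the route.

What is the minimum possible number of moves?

3

Any route passes through (2,4) somewhere between (2,3) and (3,2). Summing Chebyshev distances along the two legs ((2,3) → (2,4) → (3,2)) gives a lower bound of 1 + 2 = 3 moves.
A route of 3 moves achieves this: (2,3) → (2,4) → (3,3) → (3,2).
Since 3 matches the lower bound, it is optimal.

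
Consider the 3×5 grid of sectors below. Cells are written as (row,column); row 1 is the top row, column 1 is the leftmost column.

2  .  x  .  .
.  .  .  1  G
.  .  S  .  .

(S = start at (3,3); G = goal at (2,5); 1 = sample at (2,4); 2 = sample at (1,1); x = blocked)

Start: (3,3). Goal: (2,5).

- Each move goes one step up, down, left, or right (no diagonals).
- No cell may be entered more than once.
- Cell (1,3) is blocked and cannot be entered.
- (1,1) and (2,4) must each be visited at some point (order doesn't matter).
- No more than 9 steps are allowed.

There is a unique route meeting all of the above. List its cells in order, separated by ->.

(3,3) -> (3,2) -> (3,1) -> (2,1) -> (1,1) -> (1,2) -> (2,2) -> (2,3) -> (2,4) -> (2,5)

The budget equals the shortest possible length, so every move has to be on a shortest route through the required cells.
Route from (3,3): 2× left (reaching (3,1)), 2× up (reaching (1,1)), right to (1,2), down to (2,2), 3× right (reaching (2,5)) — 9 moves in all.
Check: all required cells visited; 9 ≤ 9 moves.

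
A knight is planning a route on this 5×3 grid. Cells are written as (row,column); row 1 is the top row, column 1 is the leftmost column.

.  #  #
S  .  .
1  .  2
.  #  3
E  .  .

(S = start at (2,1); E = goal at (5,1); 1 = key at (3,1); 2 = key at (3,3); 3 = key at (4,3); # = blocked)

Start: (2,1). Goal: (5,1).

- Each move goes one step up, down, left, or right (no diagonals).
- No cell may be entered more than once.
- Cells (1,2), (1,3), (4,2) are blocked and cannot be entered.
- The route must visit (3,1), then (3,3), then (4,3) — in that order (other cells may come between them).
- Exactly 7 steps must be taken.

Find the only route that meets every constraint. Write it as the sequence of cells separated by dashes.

(2,1) - (3,1) - (3,2) - (3,3) - (4,3) - (5,3) - (5,2) - (5,1)

The waypoints must appear in the order (3,1), (3,3), (4,3), with no cell reused.
Route from (2,1): down 1 to (3,1), right 2 to (3,3), down 2 to (5,3), left 2 to (5,1) — 7 moves in all.
Check: order respected (1 at step 1, 2 at step 3, 3 at step 4); 7 moves as required.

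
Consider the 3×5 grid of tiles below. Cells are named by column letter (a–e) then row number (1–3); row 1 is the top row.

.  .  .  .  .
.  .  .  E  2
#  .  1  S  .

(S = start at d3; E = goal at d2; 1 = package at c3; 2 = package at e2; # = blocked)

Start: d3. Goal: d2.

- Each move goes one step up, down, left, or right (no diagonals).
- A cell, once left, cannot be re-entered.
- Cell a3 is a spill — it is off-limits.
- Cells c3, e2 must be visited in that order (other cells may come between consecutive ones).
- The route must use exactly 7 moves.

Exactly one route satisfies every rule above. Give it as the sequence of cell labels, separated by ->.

d3 -> c3 -> c2 -> c1 -> d1 -> e1 -> e2 -> d2

The waypoints must appear in the order c3, e2, with no cell reused.
Route from d3: left 1 to c3, up 2 to c1, right 2 to e1, down 1 to e2, left 1 to d2 — 7 moves in all.
Check: order respected (1 at step 1, 2 at step 6); 7 moves as required.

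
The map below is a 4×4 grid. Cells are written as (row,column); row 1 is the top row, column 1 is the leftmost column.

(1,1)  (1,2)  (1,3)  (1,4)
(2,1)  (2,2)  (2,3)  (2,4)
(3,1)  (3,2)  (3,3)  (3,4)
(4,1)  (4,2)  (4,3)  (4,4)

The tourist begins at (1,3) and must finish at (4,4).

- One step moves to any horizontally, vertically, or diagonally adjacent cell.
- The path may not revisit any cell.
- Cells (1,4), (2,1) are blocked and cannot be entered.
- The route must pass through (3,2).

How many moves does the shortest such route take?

Any route passes through (3,2) somewhere between (1,3) and (4,4). Summing Chebyshev distances along the two legs ((1,3) → (3,2) → (4,4)) gives a lower bound of 2 + 2 = 4 moves.
A route of 4 moves achieves this: (1,3) → (2,2) → (3,2) → (3,3) → (4,4).
Since 4 matches the lower bound, it is optimal.

4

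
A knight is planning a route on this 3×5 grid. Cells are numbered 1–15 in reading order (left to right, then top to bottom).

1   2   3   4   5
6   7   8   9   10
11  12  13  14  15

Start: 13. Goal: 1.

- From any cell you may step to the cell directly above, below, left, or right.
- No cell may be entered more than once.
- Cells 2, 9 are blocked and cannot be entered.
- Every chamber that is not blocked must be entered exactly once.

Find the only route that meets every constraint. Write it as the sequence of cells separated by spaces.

13 14 15 10 5 4 3 8 7 12 11 6 1

Need to visit all 13 open cells exactly once, starting at 13 and ending at 1.
Cell 14 has only two open neighbours (13 and 15), so the path must pass straight through it: one of those is the cell it's entered from and the other is where it exits.
Route from 13: 2× right (reaching 15), 2× up (reaching 5), 2× left (reaching 3), down to 8, left to 7, down to 12, left to 11, 2× up (reaching 1) — 12 moves in all.
Check: all 13 open cells covered.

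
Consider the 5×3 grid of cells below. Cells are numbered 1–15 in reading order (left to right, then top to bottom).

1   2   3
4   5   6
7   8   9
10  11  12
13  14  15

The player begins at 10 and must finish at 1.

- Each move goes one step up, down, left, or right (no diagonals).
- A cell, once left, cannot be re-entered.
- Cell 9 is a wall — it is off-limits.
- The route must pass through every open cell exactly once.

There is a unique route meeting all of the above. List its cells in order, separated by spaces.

Need to visit all 14 open cells exactly once, starting at 10 and ending at 1.
Route from 10: down 1 to 13, right 2 to 15, up 1 to 12, left 1 to 11, up 1 to 8, left 1 to 7, up 1 to 4, right 2 to 6, up 1 to 3, left 2 to 1 — 13 moves in all.
Check: all 14 open cells covered.

10 13 14 15 12 11 8 7 4 5 6 3 2 1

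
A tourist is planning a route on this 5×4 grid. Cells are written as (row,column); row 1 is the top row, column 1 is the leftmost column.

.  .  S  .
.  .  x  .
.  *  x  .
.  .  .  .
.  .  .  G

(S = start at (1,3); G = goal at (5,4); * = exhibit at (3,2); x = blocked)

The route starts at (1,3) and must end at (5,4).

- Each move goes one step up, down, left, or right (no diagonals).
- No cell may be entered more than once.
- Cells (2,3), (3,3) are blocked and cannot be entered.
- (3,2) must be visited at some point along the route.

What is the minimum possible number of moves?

Any route passes through (3,2) somewhere between (1,3) and (5,4). Summing Manhattan distances along the two legs ((1,3) → (3,2) → (5,4)) gives a lower bound of 3 + 4 = 7 moves.
A route of 7 moves achieves this: (1,3) → (1,2) → (2,2) → (3,2) → (4,2) → (5,2) → (5,3) → (5,4).
Since 7 matches the lower bound, it is optimal.

7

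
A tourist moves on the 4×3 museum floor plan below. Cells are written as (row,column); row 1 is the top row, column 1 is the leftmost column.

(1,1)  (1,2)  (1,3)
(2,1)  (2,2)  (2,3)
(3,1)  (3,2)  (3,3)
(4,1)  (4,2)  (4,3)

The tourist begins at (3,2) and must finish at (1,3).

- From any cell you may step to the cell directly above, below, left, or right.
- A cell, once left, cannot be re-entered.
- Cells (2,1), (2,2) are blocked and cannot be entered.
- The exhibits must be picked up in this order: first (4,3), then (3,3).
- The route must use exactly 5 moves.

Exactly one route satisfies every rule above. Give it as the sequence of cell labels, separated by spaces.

(3,2) (4,2) (4,3) (3,3) (2,3) (1,3)

The waypoints must appear in the order (4,3), (3,3), with no cell reused.
Route from (3,2): down 1 to (4,2), right 1 to (4,3), up 3 to (1,3) — 5 moves in all.
Check: order respected ((4,3) at step 2, (3,3) at step 3); 5 moves as required.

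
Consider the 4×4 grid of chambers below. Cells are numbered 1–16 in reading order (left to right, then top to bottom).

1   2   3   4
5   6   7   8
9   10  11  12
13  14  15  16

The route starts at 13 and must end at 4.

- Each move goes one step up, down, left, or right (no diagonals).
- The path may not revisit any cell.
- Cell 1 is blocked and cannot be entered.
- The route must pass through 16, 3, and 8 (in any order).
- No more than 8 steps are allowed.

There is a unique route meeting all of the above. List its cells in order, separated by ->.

13 -> 14 -> 15 -> 16 -> 12 -> 8 -> 7 -> 3 -> 4

The 8-move cap with required stops at 16, 3, 8 leaves no slack for detours.
Route from 13: 3× right (reaching 16), 2× up (reaching 8), left to 7, up to 3, right to 4 — 8 moves in all.
Check: all required cells visited; 8 ≤ 8 moves.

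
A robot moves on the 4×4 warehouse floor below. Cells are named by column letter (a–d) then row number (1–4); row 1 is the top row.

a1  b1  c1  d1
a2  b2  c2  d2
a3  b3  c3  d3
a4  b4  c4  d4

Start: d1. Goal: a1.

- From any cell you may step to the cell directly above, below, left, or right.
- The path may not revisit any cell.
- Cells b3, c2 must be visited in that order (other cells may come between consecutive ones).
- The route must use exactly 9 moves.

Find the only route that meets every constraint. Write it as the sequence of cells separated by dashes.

d1 - d2 - d3 - c3 - b3 - b2 - c2 - c1 - b1 - a1

The waypoints must appear in the order b3, c2, with no cell reused.
Route from d1: down 2 to d3, left 2 to b3, up 1 to b2, right 1 to c2, up 1 to c1, left 2 to a1 — 9 moves in all.
Check: order respected (b3 at step 4, c2 at step 6); 9 moves as required.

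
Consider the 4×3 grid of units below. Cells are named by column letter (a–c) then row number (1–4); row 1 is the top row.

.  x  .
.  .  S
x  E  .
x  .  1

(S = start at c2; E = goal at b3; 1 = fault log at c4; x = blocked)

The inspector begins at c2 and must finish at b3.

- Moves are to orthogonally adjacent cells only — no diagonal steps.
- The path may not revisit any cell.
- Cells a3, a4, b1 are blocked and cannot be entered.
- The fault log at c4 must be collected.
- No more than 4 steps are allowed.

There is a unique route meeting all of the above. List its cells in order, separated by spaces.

The 4-move cap with required stops at c4 leaves no slack for detours.
Route from c2: down 2 to c4, left 1 to b4, up 1 to b3 — 4 moves in all.
Check: all required cells visited; 4 ≤ 4 moves.

c2 c3 c4 b4 b3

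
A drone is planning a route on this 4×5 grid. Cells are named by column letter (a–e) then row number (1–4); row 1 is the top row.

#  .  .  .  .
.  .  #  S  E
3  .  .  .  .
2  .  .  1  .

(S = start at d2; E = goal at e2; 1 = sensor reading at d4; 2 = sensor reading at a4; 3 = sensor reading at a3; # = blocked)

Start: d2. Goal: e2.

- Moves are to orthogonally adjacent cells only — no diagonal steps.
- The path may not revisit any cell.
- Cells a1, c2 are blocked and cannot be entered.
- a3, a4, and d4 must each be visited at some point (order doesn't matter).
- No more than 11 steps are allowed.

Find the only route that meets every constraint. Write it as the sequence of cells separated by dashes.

Any route must reach a3, a4, and d4 and still end at e2 within 11 moves, so the order of the required stops is forced.
Route from d2: down to d3, 3× left (reaching a3), down to a4, 4× right (reaching e4), 2× up (reaching e2) — 11 moves in all.
Check: all required cells visited; 11 ≤ 11 moves.

d2 - d3 - c3 - b3 - a3 - a4 - b4 - c4 - d4 - e4 - e3 - e2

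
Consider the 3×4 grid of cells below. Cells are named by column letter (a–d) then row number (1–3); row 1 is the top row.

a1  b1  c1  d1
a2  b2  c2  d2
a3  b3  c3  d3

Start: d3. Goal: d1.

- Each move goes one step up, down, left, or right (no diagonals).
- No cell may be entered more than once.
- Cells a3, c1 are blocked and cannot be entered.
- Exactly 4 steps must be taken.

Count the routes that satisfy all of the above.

1

Need simple routes of exactly 4 moves from d3 to d1 (Manhattan distance 2, so 1 moves are spent on a detour and 1 undoing it).
Enumerating: d3 c3 c2 d2 d1.
That gives 1 route.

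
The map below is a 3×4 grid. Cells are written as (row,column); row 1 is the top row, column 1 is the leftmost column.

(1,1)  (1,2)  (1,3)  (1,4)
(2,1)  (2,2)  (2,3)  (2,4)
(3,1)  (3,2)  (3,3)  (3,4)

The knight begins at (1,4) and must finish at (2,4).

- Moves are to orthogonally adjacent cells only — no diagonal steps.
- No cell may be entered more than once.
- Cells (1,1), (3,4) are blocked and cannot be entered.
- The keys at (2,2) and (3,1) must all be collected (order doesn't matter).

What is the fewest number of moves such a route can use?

9

Any route passes through (2,2) and (3,1) in some order between (1,4) and (2,4). Summing Manhattan distances along each leg and taking the cheapest ordering ((1,4) → (3,1) → (2,2) → (2,4)) gives a lower bound of 5 + 2 + 2 = 9 moves.
A route of 9 moves achieves this: (1,4) → (1,3) → (1,2) → (2,2) → (2,1) → (3,1) → (3,2) → (3,3) → (2,3) → (2,4).
Since 9 matches the lower bound, it is optimal.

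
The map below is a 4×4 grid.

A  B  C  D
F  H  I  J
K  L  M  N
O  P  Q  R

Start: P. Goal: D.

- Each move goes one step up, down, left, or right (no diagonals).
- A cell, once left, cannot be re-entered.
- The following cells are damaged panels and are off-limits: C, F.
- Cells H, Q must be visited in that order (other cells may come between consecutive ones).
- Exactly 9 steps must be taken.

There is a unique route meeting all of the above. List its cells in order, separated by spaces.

P L H I M Q R N J D

The waypoints must appear in the order H, Q, with no cell reused.
Route from P: up 2 to H, right 1 to I, down 2 to Q, right 1 to R, up 3 to D — 9 moves in all.
Check: order respected (H at step 2, Q at step 5); 9 moves as required.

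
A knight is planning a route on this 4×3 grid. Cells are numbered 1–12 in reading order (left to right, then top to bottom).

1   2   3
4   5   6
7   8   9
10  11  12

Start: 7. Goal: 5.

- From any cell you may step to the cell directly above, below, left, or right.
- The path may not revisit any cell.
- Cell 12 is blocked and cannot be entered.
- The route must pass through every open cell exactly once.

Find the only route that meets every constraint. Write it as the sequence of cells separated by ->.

Need to visit all 11 open cells exactly once, starting at 7 and ending at 5.
Cell 10 has only two open neighbours (7 and 11), so the path must pass straight through it: one of those is the cell it's entered from and the other is where it exits.
Route from 7: down 1 to 10, right 1 to 11, up 1 to 8, right 1 to 9, up 2 to 3, left 2 to 1, down 1 to 4, right 1 to 5 — 10 moves in all.
Check: all 11 open cells covered.

7 -> 10 -> 11 -> 8 -> 9 -> 6 -> 3 -> 2 -> 1 -> 4 -> 5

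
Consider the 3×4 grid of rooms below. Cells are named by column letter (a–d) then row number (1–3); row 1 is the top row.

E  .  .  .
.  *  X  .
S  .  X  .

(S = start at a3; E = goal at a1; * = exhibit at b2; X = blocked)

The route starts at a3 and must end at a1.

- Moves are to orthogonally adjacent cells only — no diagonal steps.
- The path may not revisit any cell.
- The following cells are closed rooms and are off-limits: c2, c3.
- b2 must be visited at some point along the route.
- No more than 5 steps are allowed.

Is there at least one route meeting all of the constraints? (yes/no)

yes

One route that works: a3 → a2 → b2 → b1 → a1.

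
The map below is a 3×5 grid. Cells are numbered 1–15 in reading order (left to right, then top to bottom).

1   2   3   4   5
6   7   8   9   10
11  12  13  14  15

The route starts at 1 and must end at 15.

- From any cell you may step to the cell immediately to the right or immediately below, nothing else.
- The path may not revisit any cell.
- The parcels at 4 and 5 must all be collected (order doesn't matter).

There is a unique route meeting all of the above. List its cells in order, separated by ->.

Moves only go right or down, so the column and row indices never decrease.
Route from 1: 4× right (reaching 5), 2× down (reaching 15) — 6 moves in all.
Check: all required cells visited.

1 -> 2 -> 3 -> 4 -> 5 -> 10 -> 15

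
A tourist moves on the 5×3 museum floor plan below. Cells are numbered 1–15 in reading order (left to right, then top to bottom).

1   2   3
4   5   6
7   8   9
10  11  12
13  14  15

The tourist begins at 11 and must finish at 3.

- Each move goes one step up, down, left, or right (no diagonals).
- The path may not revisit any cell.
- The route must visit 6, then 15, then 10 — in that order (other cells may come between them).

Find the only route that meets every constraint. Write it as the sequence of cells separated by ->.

The waypoints must appear in the order 6, 15, 10, with no cell reused.
Route from 11: up 2 to 5, right 1 to 6, down 3 to 15, left 2 to 13, up 4 to 1, right 2 to 3 — 14 moves in all.
Check: order respected (6 at step 3, 15 at step 6, 10 at step 9).

11 -> 8 -> 5 -> 6 -> 9 -> 12 -> 15 -> 14 -> 13 -> 10 -> 7 -> 4 -> 1 -> 2 -> 3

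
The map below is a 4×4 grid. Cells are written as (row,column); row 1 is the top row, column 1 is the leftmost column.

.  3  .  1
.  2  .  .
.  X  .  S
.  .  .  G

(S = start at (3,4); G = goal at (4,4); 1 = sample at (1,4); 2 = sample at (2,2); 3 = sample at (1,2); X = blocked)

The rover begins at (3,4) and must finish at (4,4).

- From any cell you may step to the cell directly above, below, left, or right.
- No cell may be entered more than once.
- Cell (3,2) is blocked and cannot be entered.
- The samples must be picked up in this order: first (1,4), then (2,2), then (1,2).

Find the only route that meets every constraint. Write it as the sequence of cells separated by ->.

(3,4) -> (2,4) -> (1,4) -> (1,3) -> (2,3) -> (2,2) -> (1,2) -> (1,1) -> (2,1) -> (3,1) -> (4,1) -> (4,2) -> (4,3) -> (4,4)

The waypoints must appear in the order (1,4), (2,2), (1,2), with no cell reused.
Route from (3,4): 2× up (reaching (1,4)), left to (1,3), down to (2,3), left to (2,2), up to (1,2), left to (1,1), 3× down (reaching (4,1)), 3× right (reaching (4,4)) — 13 moves in all.
Check: order respected (1 at step 2, 2 at step 5, 3 at step 6).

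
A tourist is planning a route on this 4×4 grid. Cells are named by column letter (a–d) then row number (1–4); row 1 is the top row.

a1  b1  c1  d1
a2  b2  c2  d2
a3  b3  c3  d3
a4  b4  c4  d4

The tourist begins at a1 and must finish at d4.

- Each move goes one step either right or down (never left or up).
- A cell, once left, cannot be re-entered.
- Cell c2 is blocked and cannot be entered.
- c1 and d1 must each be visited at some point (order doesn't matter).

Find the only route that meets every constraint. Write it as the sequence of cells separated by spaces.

a1 b1 c1 d1 d2 d3 d4

Moves only go right or down, so the column and row indices never decrease.
Route from a1: 3× right (reaching d1), 3× down (reaching d4) — 6 moves in all.
Check: all required cells visited.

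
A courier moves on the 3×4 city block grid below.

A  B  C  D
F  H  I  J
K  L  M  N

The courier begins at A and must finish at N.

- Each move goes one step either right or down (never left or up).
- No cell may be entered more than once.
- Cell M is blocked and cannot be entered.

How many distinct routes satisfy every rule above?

4

A right/down-only route from A to N makes exactly 2 down-moves and 3 right-moves in some order.
With no other constraints that would be C(5,2) = 10 routes.
Subtract routes through each blocked cell (inclusion–exclusion for overlaps): − through M: 6 → 4.
That gives 4 routes.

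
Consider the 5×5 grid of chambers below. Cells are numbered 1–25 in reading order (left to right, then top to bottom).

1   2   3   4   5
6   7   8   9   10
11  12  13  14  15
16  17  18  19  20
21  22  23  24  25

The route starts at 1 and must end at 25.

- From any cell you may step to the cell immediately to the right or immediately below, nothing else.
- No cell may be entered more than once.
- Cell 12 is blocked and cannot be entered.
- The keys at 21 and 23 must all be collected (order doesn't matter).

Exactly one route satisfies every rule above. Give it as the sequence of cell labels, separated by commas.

Moves only go right or down, so the column and row indices never decrease.
Route from 1: 4× down (reaching 21), 4× right (reaching 25) — 8 moves in all.
Check: all required cells visited.

1, 6, 11, 16, 21, 22, 23, 24, 25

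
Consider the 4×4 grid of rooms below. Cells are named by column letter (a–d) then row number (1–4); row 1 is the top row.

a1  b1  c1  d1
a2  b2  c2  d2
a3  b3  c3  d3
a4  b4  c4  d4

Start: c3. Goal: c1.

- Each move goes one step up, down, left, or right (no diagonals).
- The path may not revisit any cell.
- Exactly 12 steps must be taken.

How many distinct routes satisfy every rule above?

24

Need simple routes of exactly 12 moves from c3 to c1 (Manhattan distance 2, so 5 moves are spent on a detour and 5 undoing it).
Branch systematically from the start, pruning whenever the remaining move budget drops below the Manhattan distance to c1 or differs from it in parity. Grouping the completions by first move — via c2: 9; via c4: 3; via b3: 5; via d3: 7 — and summing: 9 + 3 + 5 + 7 = 24.
That gives 24 routes.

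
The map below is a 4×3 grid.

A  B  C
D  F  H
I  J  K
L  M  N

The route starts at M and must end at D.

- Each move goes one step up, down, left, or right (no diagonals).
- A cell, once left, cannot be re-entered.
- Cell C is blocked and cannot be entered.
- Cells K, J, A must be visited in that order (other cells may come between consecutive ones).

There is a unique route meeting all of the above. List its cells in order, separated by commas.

The waypoints must appear in the order K, J, A, with no cell reused.
Route from M: right to N, up to K, left to J, 2× up (reaching B), left to A, down to D — 7 moves in all.
Check: order respected (K at step 2, J at step 3, A at step 6).

M, N, K, J, F, B, A, D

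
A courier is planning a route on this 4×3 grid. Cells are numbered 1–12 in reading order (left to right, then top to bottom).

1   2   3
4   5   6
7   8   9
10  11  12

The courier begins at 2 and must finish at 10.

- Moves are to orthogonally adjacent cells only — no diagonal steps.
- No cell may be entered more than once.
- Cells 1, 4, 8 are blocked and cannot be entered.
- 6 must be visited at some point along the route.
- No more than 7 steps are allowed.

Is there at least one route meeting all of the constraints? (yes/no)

yes

One route that works: 2 → 5 → 6 → 9 → 12 → 11 → 10.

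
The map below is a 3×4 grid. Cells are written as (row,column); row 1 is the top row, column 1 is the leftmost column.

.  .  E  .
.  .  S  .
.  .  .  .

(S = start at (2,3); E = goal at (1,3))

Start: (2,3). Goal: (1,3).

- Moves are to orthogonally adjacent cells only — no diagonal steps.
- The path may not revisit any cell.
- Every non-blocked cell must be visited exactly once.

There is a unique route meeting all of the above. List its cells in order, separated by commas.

Need to visit all 12 open cells exactly once, starting at (2,3) and ending at (1,3).
Cell (1,1) has only two open neighbours ((2,1) and (1,2)), so the path must pass straight through it: one of those is the cell it's entered from and the other is where it exits.
Route from (2,3): left to (2,2), up to (1,2), left to (1,1), 2× down (reaching (3,1)), 3× right (reaching (3,4)), 2× up (reaching (1,4)), left to (1,3) — 11 moves in all.
Check: all 12 open cells covered.

(2,3), (2,2), (1,2), (1,1), (2,1), (3,1), (3,2), (3,3), (3,4), (2,4), (1,4), (1,3)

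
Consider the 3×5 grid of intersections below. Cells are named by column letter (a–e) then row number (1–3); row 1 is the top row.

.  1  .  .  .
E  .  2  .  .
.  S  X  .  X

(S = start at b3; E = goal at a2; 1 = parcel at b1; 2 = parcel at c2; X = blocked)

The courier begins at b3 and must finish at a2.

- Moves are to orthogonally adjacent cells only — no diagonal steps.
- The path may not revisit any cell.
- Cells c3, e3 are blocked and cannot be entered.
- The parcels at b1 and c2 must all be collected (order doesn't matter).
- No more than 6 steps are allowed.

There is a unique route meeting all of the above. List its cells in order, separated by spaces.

b3 b2 c2 c1 b1 a1 a2

The 6-move cap with required stops at b1, c2 leaves no slack for detours.
Route from b3: up 1 to b2, right 1 to c2, up 1 to c1, left 2 to a1, down 1 to a2 — 6 moves in all.
Check: all required cells visited; 6 ≤ 6 moves.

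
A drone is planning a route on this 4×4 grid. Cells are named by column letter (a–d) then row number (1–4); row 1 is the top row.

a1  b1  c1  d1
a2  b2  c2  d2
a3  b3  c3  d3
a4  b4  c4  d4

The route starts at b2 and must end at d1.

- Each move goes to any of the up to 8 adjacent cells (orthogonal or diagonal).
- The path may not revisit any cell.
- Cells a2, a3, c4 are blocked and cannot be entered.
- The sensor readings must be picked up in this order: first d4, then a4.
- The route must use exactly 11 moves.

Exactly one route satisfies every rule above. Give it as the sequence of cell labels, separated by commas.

The waypoints must appear in the order d4, a4, with no cell reused.
Route from b2: up to b1, right to c1, down-right to d2, 2× down (reaching d4), up-left to c3, down-left to b4, left to a4, 3× up-right (reaching d1) — 11 moves in all.
Check: order respected (d4 at step 5, a4 at step 8); 11 moves as required.

b2, b1, c1, d2, d3, d4, c3, b4, a4, b3, c2, d1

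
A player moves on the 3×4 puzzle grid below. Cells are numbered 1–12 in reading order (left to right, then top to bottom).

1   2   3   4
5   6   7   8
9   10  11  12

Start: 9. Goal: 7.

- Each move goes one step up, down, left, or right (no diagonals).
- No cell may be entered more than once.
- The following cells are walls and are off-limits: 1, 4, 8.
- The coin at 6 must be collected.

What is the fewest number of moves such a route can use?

3

Any route passes through 6 somewhere between 9 and 7. Summing Manhattan distances along the two legs (9 → 6 → 7) gives a lower bound of 2 + 1 = 3 moves.
A route of 3 moves achieves this: 9 → 5 → 6 → 7.
Since 3 matches the lower bound, it is optimal.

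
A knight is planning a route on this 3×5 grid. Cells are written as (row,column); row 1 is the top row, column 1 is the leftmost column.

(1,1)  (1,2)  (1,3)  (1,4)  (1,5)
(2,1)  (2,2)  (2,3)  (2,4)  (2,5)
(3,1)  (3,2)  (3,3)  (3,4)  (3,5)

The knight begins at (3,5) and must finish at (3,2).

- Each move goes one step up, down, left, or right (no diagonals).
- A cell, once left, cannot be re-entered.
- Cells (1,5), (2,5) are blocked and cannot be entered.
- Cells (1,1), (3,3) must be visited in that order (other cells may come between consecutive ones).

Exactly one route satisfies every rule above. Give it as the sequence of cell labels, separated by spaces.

(3,5) (3,4) (2,4) (1,4) (1,3) (1,2) (1,1) (2,1) (2,2) (2,3) (3,3) (3,2)

The waypoints must appear in the order (1,1), (3,3), with no cell reused.
Route from (3,5): left to (3,4), 2× up (reaching (1,4)), 3× left (reaching (1,1)), down to (2,1), 2× right (reaching (2,3)), down to (3,3), left to (3,2) — 11 moves in all.
Check: order respected ((1,1) at step 6, (3,3) at step 10).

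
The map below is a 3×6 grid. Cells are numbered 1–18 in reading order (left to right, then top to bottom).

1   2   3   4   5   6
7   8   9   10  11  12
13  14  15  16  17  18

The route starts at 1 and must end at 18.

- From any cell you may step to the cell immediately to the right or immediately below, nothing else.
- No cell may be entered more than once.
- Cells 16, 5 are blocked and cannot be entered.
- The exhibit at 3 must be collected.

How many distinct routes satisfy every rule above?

A right/down-only route from 1 to 18 makes exactly 2 down-moves and 5 right-moves in some order.
With no other constraints that would be C(7,2) = 21 routes.
Split at 3 and multiply the segment counts (each segment already excludes blocked cells): 1→3: 1; 3→18: 4; product = 4.
That gives 4 routes.

4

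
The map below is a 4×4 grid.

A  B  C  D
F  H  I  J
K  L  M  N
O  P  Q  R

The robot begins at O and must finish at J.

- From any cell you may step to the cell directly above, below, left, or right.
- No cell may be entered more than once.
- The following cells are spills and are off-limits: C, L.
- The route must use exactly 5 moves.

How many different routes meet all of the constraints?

Need simple routes of exactly 5 moves from O to J (Manhattan distance 5, so 0 moves are spent on a detour and 0 undoing it).
Enumerating: O K F H I J | O P Q M I J | O P Q M N J | O P Q R N J.
That gives 4 routes.

4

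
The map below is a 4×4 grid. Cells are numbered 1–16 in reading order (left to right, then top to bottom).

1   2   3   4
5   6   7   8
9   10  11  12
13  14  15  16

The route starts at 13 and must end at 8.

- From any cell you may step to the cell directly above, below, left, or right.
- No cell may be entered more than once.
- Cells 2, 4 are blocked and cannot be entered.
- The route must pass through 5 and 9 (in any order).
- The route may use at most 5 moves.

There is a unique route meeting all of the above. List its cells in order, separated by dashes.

The budget equals the shortest possible length, so every move has to be on a shortest route through the required cells.
Route from 13: 2× up (reaching 5), 3× right (reaching 8) — 5 moves in all.
Check: all required cells visited; 5 ≤ 5 moves.

13 - 9 - 5 - 6 - 7 - 8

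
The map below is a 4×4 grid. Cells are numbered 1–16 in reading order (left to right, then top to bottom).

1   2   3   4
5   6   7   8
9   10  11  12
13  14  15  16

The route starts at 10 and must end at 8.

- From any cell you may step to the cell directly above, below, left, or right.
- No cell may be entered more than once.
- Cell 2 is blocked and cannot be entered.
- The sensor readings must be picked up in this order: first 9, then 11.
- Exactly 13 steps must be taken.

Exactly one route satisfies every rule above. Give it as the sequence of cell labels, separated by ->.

The waypoints must appear in the order 9, 11, with no cell reused.
Route from 10: up to 6, left to 5, 2× down (reaching 13), 3× right (reaching 16), up to 12, left to 11, 2× up (reaching 3), right to 4, down to 8 — 13 moves in all.
Check: order respected (9 at step 3, 11 at step 9); 13 moves as required.

10 -> 6 -> 5 -> 9 -> 13 -> 14 -> 15 -> 16 -> 12 -> 11 -> 7 -> 3 -> 4 -> 8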